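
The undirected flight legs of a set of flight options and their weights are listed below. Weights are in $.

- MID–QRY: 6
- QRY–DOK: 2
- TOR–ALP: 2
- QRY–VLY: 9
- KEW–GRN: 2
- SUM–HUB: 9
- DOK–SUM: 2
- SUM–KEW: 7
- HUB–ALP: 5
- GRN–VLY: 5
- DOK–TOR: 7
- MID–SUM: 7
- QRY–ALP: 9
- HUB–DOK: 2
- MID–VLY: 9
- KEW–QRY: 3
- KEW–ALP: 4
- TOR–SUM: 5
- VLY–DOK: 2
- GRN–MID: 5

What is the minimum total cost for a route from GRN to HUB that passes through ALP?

$11

Best GRN to ALP: GRN–KEW–ALP costing 6
Best ALP to HUB: ALP–HUB costing 5
Total via ALP: 6 + 5 = $11.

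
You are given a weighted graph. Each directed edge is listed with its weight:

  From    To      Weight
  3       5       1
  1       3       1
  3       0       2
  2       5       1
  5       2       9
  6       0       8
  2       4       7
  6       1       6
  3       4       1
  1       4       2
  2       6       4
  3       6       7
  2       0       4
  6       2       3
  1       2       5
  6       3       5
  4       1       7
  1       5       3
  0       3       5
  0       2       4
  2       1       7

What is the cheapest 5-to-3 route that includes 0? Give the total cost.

Shortest 5→0: 5 → 2 → 0 = 13
Shortest 0→3: 0 → 3 = 5
Total via 0: 13 + 5 = 18.

18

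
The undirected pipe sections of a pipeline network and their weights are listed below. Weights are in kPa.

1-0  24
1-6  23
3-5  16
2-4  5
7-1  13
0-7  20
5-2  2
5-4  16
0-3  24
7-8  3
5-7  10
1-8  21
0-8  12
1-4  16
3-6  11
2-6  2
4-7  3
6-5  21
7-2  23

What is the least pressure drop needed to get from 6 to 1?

23 kPa

Shortest distances from 6:
6: 0
2: 2  (via 6)
5: 4  (via 2)
4: 7  (via 2)
7: 10  (via 4)
3: 11  (via 6)
8: 13  (via 7)
1: 23  (via 6)
Shortest route: 6 → 1 = 23 kPa.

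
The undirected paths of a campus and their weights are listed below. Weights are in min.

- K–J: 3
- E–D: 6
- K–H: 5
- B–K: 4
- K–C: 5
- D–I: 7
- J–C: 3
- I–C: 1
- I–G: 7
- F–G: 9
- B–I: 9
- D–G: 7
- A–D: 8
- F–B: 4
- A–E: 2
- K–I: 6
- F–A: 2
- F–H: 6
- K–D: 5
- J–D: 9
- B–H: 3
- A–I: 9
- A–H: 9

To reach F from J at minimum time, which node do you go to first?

Candidate routes:
J - C - I - A - F: 3+1+9+2 = 15
J - K - B - F: 3+4+4 = 11
J - K - H - F: 3+5+6 = 14
J - K - H - B - F: 3+5+3+4 = 15
The minimum is 11 min via J - K - B - F.
So from J the first move is to K.

K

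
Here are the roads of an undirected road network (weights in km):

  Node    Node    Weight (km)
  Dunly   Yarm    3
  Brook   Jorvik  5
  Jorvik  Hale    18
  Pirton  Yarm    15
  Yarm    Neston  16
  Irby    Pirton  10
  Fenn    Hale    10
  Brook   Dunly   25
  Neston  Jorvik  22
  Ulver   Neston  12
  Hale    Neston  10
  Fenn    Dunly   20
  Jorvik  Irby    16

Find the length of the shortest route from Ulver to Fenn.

Running Dijkstra from Ulver:
Ulver: 0
Neston: 12  (via Ulver)
Hale: 22  (via Neston)
Yarm: 28  (via Neston)
Dunly: 31  (via Yarm)
Fenn: 32  (via Hale)
Shortest route: Ulver–Neston–Hale–Fenn = 32 km.

32 km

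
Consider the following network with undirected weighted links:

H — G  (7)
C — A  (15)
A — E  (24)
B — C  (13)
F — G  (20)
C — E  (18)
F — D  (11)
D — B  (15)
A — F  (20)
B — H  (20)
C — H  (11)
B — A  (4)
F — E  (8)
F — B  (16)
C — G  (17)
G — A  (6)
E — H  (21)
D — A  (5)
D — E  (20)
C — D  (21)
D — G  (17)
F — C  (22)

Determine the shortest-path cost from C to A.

Compare a few routes:
C → A: 15 = 15
C → B → A: 13+4 = 17
Cheapest is C → A at 15.

15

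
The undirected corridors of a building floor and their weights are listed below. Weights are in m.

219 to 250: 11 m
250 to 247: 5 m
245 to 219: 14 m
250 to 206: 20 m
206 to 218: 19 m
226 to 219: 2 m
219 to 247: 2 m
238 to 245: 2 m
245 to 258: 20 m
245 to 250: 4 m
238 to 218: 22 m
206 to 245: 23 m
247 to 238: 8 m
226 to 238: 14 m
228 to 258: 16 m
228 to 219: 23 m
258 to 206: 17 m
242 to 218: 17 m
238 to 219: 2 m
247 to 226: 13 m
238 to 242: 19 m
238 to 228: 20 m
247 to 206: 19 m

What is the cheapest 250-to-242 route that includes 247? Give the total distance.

28 m

Shortest 250→247: 250–247 = 5
Best 247 to 242: 247–219–238–242 costing 23
Total via 247: 5 + 23 = 28 m.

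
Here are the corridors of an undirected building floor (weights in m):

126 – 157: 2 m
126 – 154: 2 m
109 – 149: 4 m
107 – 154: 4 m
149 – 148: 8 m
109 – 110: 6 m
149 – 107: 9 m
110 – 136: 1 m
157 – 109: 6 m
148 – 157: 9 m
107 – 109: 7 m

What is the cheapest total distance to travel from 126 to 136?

15 m

Candidate routes:
126–157–109–110–136: 2+6+6+1 = 15
126–154–107–109–110–136: 2+4+7+6+1 = 20
Cheapest is 126–157–109–110–136 at 15 m.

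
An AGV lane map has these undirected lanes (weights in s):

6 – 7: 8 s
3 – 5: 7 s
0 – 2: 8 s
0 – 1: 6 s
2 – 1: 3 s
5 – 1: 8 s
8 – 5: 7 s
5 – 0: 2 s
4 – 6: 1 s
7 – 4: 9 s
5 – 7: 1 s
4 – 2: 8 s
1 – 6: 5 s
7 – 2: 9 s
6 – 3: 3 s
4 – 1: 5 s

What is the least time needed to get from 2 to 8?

Enumerating some paths:
2 → 0 → 5 → 8: 8+2+7 = 17
2 → 1 → 0 → 5 → 8: 3+6+2+7 = 18
2 → 1 → 5 → 8: 3+8+7 = 18
2 → 1 → 6 → 7 → 5 → 8: 3+5+8+1+7 = 24
Cheapest is 2 → 0 → 5 → 8 at 17 s.

17 s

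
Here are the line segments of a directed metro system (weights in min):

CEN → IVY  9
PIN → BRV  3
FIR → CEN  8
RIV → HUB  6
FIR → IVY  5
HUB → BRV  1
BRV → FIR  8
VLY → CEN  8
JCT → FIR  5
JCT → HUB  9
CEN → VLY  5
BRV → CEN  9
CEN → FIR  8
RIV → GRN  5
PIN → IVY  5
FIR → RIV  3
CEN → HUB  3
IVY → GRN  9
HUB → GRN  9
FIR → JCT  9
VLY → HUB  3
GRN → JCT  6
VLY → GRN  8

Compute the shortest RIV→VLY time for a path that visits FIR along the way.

Best RIV to FIR: RIV–HUB–BRV–FIR costing 15
Best FIR to VLY: FIR–CEN–VLY costing 13
Total via FIR: 15 + 13 = 28 min.

28 min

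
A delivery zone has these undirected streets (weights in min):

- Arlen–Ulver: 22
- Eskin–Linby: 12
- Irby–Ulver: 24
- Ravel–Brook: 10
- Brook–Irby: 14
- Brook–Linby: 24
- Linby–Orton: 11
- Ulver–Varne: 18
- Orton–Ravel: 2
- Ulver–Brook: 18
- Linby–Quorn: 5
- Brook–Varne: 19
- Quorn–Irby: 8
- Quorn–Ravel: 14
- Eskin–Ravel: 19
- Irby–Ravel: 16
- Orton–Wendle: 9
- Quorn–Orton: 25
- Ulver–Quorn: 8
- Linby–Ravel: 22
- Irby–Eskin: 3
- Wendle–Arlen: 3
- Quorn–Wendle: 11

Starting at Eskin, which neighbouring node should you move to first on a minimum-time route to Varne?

Irby

Enumerating some paths:
Eskin - Irby - Brook - Varne: 3+14+19 = 36
Eskin - Irby - Quorn - Ulver - Varne: 3+8+8+18 = 37
Eskin - Linby - Quorn - Ulver - Varne: 12+5+8+18 = 43
Eskin - Irby - Ulver - Varne: 3+24+18 = 45
Cheapest is Eskin - Irby - Brook - Varne at 36 min.
So from Eskin the first move is to Irby.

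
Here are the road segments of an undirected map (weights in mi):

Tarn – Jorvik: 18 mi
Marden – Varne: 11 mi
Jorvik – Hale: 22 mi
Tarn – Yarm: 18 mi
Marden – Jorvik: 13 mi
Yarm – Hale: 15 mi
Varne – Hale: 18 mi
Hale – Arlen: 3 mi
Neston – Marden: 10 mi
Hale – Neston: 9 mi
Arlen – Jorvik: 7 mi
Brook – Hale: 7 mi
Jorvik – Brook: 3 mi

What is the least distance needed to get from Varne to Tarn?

Compare a few routes:
Varne–Hale–Arlen–Jorvik–Tarn: 18+3+7+18 = 46
Varne–Hale–Yarm–Tarn: 18+15+18 = 51
Varne–Hale–Brook–Jorvik–Tarn: 18+7+3+18 = 46
Varne–Marden–Jorvik–Tarn: 11+13+18 = 42
Cheapest is Varne–Marden–Jorvik–Tarn at 42 mi.

42 mi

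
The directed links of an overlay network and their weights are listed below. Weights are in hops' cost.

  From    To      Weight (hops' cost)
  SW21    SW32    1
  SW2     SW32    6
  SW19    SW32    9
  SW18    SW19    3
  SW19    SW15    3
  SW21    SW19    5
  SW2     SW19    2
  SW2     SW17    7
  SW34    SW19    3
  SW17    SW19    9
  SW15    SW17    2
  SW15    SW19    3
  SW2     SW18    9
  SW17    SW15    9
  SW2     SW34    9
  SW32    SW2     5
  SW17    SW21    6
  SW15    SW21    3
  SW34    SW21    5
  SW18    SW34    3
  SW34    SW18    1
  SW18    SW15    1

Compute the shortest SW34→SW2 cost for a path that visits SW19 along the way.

Shortest SW34→SW19: SW34 → SW19 = 3
Shortest SW19→SW2: SW19 → SW15 → SW21 → SW32 → SW2 = 12
Total via SW19: 3 + 12 = 15 hops' cost.

15 hops' cost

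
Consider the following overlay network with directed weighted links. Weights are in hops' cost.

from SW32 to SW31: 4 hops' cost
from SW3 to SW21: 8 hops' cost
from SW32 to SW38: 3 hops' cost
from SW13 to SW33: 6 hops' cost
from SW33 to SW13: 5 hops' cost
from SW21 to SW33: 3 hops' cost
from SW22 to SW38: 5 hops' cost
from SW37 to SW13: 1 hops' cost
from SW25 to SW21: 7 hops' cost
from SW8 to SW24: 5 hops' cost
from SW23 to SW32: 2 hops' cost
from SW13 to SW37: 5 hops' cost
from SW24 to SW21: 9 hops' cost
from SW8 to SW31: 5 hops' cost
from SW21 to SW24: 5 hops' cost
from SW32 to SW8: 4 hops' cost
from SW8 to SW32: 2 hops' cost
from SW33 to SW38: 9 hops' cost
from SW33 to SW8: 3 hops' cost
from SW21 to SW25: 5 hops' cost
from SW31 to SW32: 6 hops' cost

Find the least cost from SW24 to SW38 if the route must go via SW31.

29 hops' cost

Best SW24 to SW31: SW24–SW21–SW33–SW8–SW31 costing 20
Best SW31 to SW38: SW31–SW32–SW38 costing 9
Total via SW31: 20 + 9 = 29 hops' cost.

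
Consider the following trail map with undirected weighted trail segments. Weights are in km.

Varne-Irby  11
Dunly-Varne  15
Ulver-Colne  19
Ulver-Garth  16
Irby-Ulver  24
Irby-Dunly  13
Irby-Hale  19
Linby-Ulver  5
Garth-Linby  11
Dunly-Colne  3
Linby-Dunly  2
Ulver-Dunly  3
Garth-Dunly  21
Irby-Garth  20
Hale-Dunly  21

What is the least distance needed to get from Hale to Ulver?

Candidate routes:
Hale - Dunly - Ulver: 21+3 = 24
Hale - Dunly - Linby - Ulver: 21+2+5 = 28
Cheapest is Hale - Dunly - Ulver at 24 km.

24 km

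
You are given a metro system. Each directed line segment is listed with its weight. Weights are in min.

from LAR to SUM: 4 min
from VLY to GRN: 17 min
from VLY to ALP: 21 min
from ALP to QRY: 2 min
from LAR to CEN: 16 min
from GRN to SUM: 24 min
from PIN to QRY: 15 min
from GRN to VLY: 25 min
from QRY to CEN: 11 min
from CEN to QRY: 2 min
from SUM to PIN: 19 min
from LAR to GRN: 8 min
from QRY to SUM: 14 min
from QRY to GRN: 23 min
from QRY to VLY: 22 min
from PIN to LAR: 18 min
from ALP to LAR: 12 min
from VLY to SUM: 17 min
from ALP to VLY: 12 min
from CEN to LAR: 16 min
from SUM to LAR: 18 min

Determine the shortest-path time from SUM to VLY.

51 min

Enumerating some paths:
SUM–LAR–GRN–VLY: 18+8+25 = 51
SUM–PIN–QRY–VLY: 19+15+22 = 56
The minimum is 51 min via SUM–LAR–GRN–VLY.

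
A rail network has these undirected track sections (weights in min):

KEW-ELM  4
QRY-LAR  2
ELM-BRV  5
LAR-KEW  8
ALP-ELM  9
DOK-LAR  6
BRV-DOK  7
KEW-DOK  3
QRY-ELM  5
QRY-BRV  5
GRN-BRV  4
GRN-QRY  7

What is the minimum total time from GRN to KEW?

13 min

Compare a few routes:
GRN → BRV → ELM → KEW: 4+5+4 = 13
GRN → BRV → DOK → KEW: 4+7+3 = 14
Cheapest is GRN → BRV → ELM → KEW at 13 min.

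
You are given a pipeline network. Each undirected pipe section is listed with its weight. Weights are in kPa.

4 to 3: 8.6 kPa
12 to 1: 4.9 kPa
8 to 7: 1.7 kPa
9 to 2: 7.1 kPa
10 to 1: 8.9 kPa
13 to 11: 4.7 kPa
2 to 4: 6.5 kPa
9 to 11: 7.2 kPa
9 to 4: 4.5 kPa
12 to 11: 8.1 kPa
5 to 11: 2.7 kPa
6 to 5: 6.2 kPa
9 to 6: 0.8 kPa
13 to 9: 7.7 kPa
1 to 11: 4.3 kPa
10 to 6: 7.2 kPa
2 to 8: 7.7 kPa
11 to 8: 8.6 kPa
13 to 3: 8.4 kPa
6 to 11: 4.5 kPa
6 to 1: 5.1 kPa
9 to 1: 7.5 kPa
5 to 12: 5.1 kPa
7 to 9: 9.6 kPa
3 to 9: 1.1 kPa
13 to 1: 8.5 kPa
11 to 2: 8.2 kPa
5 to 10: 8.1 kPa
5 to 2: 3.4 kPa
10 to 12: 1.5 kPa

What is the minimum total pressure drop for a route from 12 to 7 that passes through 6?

19.1 kPa

Shortest 12→6: 12–10–6 = 8.7
Best 6 to 7: 6–9–7 costing 10.4
Total via 6: 8.7 + 10.4 = 19.1 kPa.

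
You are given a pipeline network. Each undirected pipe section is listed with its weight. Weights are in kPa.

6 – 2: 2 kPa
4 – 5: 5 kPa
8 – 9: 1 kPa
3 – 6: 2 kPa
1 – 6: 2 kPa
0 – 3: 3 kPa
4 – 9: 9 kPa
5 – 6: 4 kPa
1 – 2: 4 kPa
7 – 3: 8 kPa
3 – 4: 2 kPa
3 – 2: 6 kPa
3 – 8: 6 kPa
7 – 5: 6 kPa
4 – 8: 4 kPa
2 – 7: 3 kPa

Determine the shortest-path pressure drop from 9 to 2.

11 kPa

Running Dijkstra from 9:
9: 0
8: 1  (via 9)
4: 5  (via 8)
3: 7  (via 8)
6: 9  (via 3)
0: 10  (via 3)
5: 10  (via 4)
1: 11  (via 6)
2: 11  (via 6)
Shortest route: 9 → 8 → 3 → 6 → 2 = 11 kPa.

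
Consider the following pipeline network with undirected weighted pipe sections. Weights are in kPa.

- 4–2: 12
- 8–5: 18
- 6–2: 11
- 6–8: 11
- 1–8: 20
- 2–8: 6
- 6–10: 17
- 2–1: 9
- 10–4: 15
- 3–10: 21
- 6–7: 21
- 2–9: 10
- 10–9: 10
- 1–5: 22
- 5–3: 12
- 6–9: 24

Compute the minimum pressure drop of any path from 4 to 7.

44 kPa

Settle nodes by increasing distance from 4:
4: 0
2: 12  (via 4)
10: 15  (via 4)
8: 18  (via 2)
1: 21  (via 2)
9: 22  (via 2)
6: 23  (via 2)
3: 36  (via 10)
5: 36  (via 8)
7: 44  (via 6)
Shortest route: 4 → 2 → 6 → 7 = 44 kPa.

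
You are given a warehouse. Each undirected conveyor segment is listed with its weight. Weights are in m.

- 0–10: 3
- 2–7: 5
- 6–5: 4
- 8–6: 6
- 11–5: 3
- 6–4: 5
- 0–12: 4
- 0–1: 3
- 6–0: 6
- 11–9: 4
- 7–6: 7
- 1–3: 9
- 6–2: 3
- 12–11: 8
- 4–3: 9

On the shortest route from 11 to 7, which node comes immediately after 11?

5

Enumerating some paths:
11 → 5 → 6 → 2 → 7: 3+4+3+5 = 15
11 → 5 → 6 → 7: 3+4+7 = 14
Cheapest is 11 → 5 → 6 → 7 at 14 m.
So from 11 the first move is to 5.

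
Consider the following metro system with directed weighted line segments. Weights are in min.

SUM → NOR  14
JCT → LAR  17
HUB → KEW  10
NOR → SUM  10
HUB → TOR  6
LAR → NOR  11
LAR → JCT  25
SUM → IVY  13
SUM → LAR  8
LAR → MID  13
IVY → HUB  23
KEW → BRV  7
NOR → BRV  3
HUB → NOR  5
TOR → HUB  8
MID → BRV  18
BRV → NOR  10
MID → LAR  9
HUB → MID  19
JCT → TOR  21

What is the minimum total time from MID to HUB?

63 min

Candidate routes:
MID → LAR → NOR → SUM → IVY → HUB: 9+11+10+13+23 = 66
MID → LAR → JCT → TOR → HUB: 9+25+21+8 = 63
Cheapest is MID → LAR → JCT → TOR → HUB at 63 min.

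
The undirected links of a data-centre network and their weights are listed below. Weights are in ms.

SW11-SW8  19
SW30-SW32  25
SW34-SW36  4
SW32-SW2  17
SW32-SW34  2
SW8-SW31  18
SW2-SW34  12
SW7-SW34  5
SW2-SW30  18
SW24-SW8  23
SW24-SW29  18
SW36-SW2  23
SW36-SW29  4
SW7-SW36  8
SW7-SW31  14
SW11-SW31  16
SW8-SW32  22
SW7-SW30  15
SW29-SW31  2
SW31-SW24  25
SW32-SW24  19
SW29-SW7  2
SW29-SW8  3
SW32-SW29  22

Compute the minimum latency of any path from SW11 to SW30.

Settle nodes by increasing distance from SW11:
SW11: 0
SW31: 16  (via SW11)
SW29: 18  (via SW31)
SW8: 19  (via SW11)
SW7: 20  (via SW29)
SW36: 22  (via SW29)
SW34: 25  (via SW7)
SW32: 27  (via SW34)
SW30: 35  (via SW7)
Shortest route: SW11–SW31–SW29–SW7–SW30 = 35 ms.

35 ms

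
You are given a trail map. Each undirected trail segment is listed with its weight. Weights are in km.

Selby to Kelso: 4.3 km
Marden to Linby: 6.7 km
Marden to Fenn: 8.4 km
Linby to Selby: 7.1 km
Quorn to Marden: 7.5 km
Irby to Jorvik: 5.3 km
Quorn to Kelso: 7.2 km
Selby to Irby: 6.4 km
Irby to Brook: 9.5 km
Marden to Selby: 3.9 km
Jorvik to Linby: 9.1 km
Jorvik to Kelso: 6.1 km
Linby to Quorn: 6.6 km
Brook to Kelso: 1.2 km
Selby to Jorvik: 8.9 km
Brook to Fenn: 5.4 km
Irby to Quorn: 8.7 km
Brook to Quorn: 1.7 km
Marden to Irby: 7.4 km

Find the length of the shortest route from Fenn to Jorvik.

12.7 km

Candidate routes:
Fenn–Brook–Kelso–Selby–Jorvik: 5.4+1.2+4.3+8.9 = 19.8
Fenn–Brook–Quorn–Kelso–Jorvik: 5.4+1.7+7.2+6.1 = 20.4
Fenn–Brook–Irby–Jorvik: 5.4+9.5+5.3 = 20.2
Fenn–Brook–Kelso–Jorvik: 5.4+1.2+6.1 = 12.7
Cheapest is Fenn–Brook–Kelso–Jorvik at 12.7 km.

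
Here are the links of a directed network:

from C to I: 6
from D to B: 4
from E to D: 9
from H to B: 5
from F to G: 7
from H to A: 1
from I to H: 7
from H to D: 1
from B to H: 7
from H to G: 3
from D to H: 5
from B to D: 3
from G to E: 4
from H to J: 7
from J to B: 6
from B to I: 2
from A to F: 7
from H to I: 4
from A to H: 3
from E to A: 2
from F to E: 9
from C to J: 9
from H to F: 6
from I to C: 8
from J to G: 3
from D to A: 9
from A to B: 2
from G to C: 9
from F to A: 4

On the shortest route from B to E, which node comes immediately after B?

Compare a few routes:
B–D–H–G–E: 3+5+3+4 = 15
B–H–G–E: 7+3+4 = 14
Cheapest is B–H–G–E at 14.
So from B the first move is to H.

H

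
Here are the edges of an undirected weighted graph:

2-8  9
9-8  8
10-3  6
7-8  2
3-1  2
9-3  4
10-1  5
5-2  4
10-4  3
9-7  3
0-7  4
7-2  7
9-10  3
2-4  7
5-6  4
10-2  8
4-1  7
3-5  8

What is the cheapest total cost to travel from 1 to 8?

11

Settle nodes by increasing distance from 1:
1: 0
3: 2  (via 1)
10: 5  (via 1)
9: 6  (via 3)
4: 7  (via 1)
7: 9  (via 9)
5: 10  (via 3)
8: 11  (via 7)
Shortest route: 1–3–9–7–8 = 11.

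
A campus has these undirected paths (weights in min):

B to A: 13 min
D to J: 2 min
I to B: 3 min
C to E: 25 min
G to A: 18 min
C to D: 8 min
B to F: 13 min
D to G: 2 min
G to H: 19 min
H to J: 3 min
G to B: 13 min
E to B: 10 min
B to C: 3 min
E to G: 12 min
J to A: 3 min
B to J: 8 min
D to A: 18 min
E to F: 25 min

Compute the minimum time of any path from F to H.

Shortest distances from F:
F: 0
B: 13  (via F)
C: 16  (via B)
I: 16  (via B)
J: 21  (via B)
D: 23  (via J)
E: 23  (via B)
A: 24  (via J)
H: 24  (via J)
Shortest route: F–B–J–H = 24 min.

24 min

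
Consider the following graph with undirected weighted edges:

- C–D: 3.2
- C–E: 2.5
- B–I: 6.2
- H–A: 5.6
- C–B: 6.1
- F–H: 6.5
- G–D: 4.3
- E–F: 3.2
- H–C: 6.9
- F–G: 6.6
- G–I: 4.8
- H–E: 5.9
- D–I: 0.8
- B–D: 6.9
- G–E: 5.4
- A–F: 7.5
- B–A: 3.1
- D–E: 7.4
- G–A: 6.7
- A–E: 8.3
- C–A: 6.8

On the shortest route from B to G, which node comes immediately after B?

Candidate routes:
B → D → G: 6.9+4.3 = 11.2
B → I → D → G: 6.2+0.8+4.3 = 11.3
B → I → G: 6.2+4.8 = 11
B → A → G: 3.1+6.7 = 9.8
Cheapest is B → A → G at 9.8.
So from B the first move is to A.

A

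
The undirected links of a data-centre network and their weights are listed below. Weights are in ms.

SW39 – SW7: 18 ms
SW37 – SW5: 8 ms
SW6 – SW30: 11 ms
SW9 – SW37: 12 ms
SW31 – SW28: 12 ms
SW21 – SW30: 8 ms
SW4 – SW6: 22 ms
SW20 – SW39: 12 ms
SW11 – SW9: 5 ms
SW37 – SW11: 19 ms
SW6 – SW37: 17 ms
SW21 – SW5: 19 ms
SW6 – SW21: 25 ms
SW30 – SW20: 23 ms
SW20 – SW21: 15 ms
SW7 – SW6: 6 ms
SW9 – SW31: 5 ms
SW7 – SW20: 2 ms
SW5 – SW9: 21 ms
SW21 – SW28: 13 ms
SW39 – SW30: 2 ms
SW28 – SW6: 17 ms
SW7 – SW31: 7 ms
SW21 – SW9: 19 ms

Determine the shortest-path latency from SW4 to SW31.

Shortest distances from SW4:
SW4: 0
SW6: 22  (via SW4)
SW7: 28  (via SW6)
SW20: 30  (via SW7)
SW30: 33  (via SW6)
SW31: 35  (via SW7)
Shortest route: SW4 → SW6 → SW7 → SW31 = 35 ms.

35 ms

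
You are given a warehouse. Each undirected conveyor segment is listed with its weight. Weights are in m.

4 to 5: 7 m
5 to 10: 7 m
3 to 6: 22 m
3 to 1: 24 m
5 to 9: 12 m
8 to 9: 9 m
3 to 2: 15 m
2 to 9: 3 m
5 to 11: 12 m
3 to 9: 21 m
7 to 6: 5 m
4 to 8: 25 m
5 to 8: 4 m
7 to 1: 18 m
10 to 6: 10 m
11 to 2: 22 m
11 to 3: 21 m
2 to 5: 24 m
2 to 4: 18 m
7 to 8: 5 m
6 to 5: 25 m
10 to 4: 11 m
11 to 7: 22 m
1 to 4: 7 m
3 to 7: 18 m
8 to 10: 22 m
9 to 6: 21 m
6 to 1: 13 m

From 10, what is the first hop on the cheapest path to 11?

5

Compare a few routes:
10 → 6 → 7 → 8 → 5 → 11: 10+5+5+4+12 = 36
10 → 5 → 11: 7+12 = 19
10 → 4 → 5 → 11: 11+7+12 = 30
The minimum is 19 m via 10 → 5 → 11.
So from 10 the first move is to 5.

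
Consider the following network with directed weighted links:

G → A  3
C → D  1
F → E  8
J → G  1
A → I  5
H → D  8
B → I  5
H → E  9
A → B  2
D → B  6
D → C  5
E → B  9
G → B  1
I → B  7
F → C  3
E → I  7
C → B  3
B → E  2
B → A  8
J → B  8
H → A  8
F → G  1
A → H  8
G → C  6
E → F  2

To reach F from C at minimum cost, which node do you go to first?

B

Enumerating some paths:
C–D–B–E–F: 1+6+2+2 = 11
C–B–E–F: 3+2+2 = 7
Cheapest is C–B–E–F at 7.
So from C the first move is to B.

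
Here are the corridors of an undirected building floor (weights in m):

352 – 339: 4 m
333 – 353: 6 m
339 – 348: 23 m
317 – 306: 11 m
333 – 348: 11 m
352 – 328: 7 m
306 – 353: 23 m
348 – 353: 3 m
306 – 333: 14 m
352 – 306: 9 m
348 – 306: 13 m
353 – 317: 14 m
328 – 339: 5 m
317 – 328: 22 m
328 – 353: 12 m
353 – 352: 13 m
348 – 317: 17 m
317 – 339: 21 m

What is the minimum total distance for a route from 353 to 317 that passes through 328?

Best 353 to 328: 353–328 costing 12
Shortest 328→317: 328–317 = 22
Total via 328: 12 + 22 = 34 m.

34 m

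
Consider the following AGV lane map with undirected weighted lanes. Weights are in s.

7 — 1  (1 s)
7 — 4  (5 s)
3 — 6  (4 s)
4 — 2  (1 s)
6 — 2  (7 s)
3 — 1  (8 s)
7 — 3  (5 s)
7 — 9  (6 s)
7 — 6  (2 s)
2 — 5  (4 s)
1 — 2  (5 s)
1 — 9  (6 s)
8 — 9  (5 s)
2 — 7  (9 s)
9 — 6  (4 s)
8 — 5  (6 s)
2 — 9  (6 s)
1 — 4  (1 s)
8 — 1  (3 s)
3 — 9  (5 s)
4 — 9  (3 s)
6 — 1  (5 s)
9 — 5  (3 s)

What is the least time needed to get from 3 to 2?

Compare a few routes:
3 → 6 → 7 → 1 → 4 → 2: 4+2+1+1+1 = 9
3 → 7 → 1 → 4 → 2: 5+1+1+1 = 8
3 → 9 → 4 → 2: 5+3+1 = 9
The minimum is 8 s via 3 → 7 → 1 → 4 → 2.

8 s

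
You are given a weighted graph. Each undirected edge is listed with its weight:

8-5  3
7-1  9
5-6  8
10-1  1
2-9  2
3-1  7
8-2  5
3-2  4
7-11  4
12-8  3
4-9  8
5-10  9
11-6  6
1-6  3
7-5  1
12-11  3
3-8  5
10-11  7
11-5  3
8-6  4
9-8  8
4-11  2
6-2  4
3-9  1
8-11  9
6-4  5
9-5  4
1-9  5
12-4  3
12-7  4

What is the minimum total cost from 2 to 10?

8

Enumerating some paths:
2 → 9 → 1 → 10: 2+5+1 = 8
2 → 3 → 9 → 1 → 10: 4+1+5+1 = 11
Cheapest is 2 → 9 → 1 → 10 at 8.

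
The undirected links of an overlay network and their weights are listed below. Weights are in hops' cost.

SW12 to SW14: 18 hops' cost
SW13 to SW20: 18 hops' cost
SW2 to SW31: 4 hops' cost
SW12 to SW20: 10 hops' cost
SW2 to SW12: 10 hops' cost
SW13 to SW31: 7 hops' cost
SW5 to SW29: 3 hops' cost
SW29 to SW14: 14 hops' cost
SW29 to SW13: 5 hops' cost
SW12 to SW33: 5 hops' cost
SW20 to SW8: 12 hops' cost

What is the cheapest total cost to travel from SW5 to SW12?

Running Dijkstra from SW5:
SW5: 0
SW29: 3  (via SW5)
SW13: 8  (via SW29)
SW31: 15  (via SW13)
SW14: 17  (via SW29)
SW2: 19  (via SW31)
SW20: 26  (via SW13)
SW12: 29  (via SW2)
Shortest route: SW5 → SW29 → SW13 → SW31 → SW2 → SW12 = 29 hops' cost.

29 hops' cost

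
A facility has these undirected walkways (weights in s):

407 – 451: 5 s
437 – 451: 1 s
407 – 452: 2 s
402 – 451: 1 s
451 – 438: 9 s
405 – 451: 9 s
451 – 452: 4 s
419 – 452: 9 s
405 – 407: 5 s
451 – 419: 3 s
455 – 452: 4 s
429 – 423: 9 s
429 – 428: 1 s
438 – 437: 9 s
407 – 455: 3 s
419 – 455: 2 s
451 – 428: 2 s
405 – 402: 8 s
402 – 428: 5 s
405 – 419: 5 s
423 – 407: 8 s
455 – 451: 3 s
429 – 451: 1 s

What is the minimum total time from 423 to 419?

Settle nodes by increasing distance from 423:
423: 0
407: 8  (via 423)
429: 9  (via 423)
428: 10  (via 429)
452: 10  (via 407)
451: 10  (via 429)
437: 11  (via 451)
455: 11  (via 407)
402: 11  (via 451)
405: 13  (via 407)
419: 13  (via 451)
Shortest route: 423–429–451–419 = 13 s.

13 s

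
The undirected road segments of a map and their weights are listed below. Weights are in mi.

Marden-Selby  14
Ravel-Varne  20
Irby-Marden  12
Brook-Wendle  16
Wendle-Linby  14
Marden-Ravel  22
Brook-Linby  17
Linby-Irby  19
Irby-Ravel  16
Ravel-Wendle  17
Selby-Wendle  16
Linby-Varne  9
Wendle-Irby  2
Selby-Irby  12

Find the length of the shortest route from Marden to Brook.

Shortest distances from Marden:
Marden: 0
Irby: 12  (via Marden)
Wendle: 14  (via Irby)
Selby: 14  (via Marden)
Ravel: 22  (via Marden)
Linby: 28  (via Wendle)
Brook: 30  (via Wendle)
Shortest route: Marden → Irby → Wendle → Brook = 30 mi.

30 mi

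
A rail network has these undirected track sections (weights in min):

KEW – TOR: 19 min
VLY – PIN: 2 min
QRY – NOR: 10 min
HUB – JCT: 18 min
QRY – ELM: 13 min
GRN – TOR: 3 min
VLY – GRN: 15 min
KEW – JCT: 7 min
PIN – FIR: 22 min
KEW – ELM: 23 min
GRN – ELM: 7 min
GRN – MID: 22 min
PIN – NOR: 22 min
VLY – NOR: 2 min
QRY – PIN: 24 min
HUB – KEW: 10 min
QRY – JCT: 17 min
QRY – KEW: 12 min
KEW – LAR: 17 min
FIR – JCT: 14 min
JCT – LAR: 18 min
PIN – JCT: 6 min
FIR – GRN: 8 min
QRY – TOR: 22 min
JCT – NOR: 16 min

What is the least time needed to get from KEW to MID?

Compare a few routes:
KEW → TOR → GRN → MID: 19+3+22 = 44
KEW → JCT → FIR → GRN → MID: 7+14+8+22 = 51
The minimum is 44 min via KEW → TOR → GRN → MID.

44 min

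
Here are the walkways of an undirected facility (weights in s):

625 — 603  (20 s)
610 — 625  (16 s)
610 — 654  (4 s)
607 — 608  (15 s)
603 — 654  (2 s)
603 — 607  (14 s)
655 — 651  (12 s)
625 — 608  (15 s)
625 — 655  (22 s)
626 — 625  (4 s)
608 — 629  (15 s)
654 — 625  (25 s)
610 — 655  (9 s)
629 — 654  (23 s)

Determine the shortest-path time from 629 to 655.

36 s

Running Dijkstra from 629:
629: 0
608: 15  (via 629)
654: 23  (via 629)
603: 25  (via 654)
610: 27  (via 654)
625: 30  (via 608)
607: 30  (via 608)
626: 34  (via 625)
655: 36  (via 610)
Shortest route: 629 → 654 → 610 → 655 = 36 s.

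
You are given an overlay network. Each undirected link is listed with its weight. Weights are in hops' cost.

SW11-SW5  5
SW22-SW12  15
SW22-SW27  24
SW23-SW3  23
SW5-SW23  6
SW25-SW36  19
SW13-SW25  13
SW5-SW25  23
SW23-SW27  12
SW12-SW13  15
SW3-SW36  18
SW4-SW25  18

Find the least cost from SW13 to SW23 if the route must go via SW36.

Best SW13 to SW36: SW13 → SW25 → SW36 costing 32
Shortest SW36→SW23: SW36 → SW3 → SW23 = 41
Total via SW36: 32 + 41 = 73 hops' cost.

73 hops' cost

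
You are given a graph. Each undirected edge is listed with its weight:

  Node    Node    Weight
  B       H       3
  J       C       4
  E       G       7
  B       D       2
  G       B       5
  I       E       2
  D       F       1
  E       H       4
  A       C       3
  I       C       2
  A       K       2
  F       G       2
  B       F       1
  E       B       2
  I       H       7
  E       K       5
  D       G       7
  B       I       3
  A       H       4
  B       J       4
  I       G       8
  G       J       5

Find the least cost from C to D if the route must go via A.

12

Shortest C→A: C–A = 3
Shortest A→D: A–H–B–D = 9
Total via A: 3 + 9 = 12.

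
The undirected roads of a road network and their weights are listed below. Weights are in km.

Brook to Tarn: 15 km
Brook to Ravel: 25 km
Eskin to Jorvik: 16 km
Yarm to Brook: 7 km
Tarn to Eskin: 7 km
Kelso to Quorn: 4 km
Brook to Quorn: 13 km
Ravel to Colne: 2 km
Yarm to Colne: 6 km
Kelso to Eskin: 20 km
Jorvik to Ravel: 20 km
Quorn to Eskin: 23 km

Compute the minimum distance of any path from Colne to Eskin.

Shortest distances from Colne:
Colne: 0
Ravel: 2  (via Colne)
Yarm: 6  (via Colne)
Brook: 13  (via Yarm)
Jorvik: 22  (via Ravel)
Quorn: 26  (via Brook)
Tarn: 28  (via Brook)
Kelso: 30  (via Quorn)
Eskin: 35  (via Tarn)
Shortest route: Colne–Yarm–Brook–Tarn–Eskin = 35 km.

35 km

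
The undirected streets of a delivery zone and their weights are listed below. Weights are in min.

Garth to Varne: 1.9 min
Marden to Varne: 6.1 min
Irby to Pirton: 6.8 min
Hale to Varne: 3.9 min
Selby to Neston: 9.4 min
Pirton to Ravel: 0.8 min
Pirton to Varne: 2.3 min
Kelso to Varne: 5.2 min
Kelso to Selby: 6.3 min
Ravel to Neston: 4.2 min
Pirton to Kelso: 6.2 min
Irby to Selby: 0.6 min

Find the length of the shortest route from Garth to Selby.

Settle nodes by increasing distance from Garth:
Garth: 0
Varne: 1.9  (via Garth)
Pirton: 4.2  (via Varne)
Ravel: 5  (via Pirton)
Hale: 5.8  (via Varne)
Kelso: 7.1  (via Varne)
Marden: 8  (via Varne)
Neston: 9.2  (via Ravel)
Irby: 11  (via Pirton)
Selby: 11.6  (via Irby)
Shortest route: Garth → Varne → Pirton → Irby → Selby = 11.6 min.

11.6 min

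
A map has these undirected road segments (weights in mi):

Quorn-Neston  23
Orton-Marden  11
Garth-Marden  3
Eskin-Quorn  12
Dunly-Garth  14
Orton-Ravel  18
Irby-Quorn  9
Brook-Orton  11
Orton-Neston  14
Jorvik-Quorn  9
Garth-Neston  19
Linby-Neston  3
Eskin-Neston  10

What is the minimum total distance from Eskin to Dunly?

43 mi

Settle nodes by increasing distance from Eskin:
Eskin: 0
Neston: 10  (via Eskin)
Quorn: 12  (via Eskin)
Linby: 13  (via Neston)
Jorvik: 21  (via Quorn)
Irby: 21  (via Quorn)
Orton: 24  (via Neston)
Garth: 29  (via Neston)
Marden: 32  (via Garth)
Brook: 35  (via Orton)
Ravel: 42  (via Orton)
Dunly: 43  (via Garth)
Shortest route: Eskin → Neston → Garth → Dunly = 43 mi.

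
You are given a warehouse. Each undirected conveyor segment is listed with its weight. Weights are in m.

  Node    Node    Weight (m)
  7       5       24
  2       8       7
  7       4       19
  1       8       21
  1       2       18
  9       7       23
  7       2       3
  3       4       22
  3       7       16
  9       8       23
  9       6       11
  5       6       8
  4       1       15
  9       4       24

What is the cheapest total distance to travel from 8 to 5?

34 m

Settle nodes by increasing distance from 8:
8: 0
2: 7  (via 8)
7: 10  (via 2)
1: 21  (via 8)
9: 23  (via 8)
3: 26  (via 7)
4: 29  (via 7)
5: 34  (via 7)
Shortest route: 8–2–7–5 = 34 m.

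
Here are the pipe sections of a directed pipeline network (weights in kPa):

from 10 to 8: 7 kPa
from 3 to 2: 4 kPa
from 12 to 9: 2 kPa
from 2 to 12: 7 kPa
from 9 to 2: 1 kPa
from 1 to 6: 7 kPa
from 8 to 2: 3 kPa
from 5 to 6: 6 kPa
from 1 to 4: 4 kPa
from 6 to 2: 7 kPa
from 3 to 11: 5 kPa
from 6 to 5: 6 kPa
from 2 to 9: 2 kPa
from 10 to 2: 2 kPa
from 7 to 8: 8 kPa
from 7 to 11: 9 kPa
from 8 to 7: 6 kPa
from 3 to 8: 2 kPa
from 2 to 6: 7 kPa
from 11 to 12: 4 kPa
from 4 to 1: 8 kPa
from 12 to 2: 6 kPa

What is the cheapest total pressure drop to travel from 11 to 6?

Candidate routes:
11–12–9–2–6: 4+2+1+7 = 14
11–12–2–6: 4+6+7 = 17
The minimum is 14 kPa via 11–12–9–2–6.

14 kPa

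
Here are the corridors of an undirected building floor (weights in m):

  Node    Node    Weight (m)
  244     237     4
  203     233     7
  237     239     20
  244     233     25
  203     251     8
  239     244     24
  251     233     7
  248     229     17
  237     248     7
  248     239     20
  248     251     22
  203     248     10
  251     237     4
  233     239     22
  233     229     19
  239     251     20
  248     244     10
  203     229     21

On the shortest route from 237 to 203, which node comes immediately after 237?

251

Compare a few routes:
237 - 251 - 203: 4+8 = 12
237 - 248 - 203: 7+10 = 17
The minimum is 12 m via 237 - 251 - 203.
So from 237 the first move is to 251.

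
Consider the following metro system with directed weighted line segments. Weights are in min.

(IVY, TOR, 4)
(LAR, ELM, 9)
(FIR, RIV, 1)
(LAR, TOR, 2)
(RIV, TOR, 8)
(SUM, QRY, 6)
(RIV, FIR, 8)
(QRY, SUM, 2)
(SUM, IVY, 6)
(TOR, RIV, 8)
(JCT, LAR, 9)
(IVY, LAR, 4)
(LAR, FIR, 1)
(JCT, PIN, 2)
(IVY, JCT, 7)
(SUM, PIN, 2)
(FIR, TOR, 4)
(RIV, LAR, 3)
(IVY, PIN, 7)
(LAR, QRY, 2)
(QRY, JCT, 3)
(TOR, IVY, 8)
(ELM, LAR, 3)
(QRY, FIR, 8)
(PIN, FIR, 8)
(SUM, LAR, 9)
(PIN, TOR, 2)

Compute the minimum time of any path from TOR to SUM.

Compare a few routes:
TOR–RIV–LAR–QRY–SUM: 8+3+2+2 = 15
TOR–IVY–LAR–QRY–SUM: 8+4+2+2 = 16
Cheapest is TOR–RIV–LAR–QRY–SUM at 15 min.

15 min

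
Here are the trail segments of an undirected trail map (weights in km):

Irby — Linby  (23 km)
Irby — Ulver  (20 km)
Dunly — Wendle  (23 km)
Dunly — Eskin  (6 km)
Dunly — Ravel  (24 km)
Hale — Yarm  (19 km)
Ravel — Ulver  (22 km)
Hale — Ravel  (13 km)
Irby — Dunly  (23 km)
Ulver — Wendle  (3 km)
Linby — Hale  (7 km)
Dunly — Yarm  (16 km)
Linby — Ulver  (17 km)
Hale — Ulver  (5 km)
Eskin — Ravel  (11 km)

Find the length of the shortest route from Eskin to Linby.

Running Dijkstra from Eskin:
Eskin: 0
Dunly: 6  (via Eskin)
Ravel: 11  (via Eskin)
Yarm: 22  (via Dunly)
Hale: 24  (via Ravel)
Ulver: 29  (via Hale)
Irby: 29  (via Dunly)
Wendle: 29  (via Dunly)
Linby: 31  (via Hale)
Shortest route: Eskin–Ravel–Hale–Linby = 31 km.

31 km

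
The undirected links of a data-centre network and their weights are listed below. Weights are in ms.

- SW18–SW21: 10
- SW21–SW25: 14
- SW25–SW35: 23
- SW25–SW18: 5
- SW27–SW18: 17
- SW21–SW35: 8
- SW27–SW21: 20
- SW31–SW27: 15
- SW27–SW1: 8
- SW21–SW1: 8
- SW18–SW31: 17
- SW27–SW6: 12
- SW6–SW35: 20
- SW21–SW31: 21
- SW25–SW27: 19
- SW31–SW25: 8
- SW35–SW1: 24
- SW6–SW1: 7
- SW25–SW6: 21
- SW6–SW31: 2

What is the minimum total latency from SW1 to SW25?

17 ms

Shortest distances from SW1:
SW1: 0
SW6: 7  (via SW1)
SW27: 8  (via SW1)
SW21: 8  (via SW1)
SW31: 9  (via SW6)
SW35: 16  (via SW21)
SW25: 17  (via SW31)
Shortest route: SW1 → SW6 → SW31 → SW25 = 17 ms.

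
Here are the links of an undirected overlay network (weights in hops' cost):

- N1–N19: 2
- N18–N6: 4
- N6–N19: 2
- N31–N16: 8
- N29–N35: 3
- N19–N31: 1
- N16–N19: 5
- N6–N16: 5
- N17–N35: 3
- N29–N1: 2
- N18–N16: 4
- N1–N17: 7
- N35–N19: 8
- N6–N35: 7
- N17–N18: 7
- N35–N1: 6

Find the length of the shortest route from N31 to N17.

Compare a few routes:
N31 - N19 - N1 - N35 - N17: 1+2+6+3 = 12
N31 - N19 - N1 - N17: 1+2+7 = 10
N31 - N19 - N1 - N29 - N35 - N17: 1+2+2+3+3 = 11
The minimum is 10 hops' cost via N31 - N19 - N1 - N17.

10 hops' cost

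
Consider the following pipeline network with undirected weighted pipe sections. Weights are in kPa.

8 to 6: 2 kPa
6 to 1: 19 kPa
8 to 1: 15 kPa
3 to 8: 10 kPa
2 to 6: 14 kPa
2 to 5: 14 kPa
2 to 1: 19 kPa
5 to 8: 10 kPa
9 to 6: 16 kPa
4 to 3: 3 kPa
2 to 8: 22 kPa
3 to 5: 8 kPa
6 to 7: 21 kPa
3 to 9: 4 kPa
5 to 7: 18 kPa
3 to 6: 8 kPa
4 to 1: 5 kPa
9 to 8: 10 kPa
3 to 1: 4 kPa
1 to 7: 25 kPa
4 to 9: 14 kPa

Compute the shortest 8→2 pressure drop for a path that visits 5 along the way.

Shortest 8→5: 8–5 = 10
Best 5 to 2: 5–2 costing 14
Total via 5: 10 + 14 = 24 kPa.

24 kPa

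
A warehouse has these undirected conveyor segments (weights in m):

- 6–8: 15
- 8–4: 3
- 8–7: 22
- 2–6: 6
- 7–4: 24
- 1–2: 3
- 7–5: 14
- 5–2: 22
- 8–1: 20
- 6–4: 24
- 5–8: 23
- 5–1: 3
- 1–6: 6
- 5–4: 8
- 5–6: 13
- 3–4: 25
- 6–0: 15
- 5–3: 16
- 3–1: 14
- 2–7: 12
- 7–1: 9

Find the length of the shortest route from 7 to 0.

30 m

Shortest distances from 7:
7: 0
1: 9  (via 7)
2: 12  (via 7)
5: 12  (via 1)
6: 15  (via 1)
4: 20  (via 5)
8: 22  (via 7)
3: 23  (via 1)
0: 30  (via 6)
Shortest route: 7 → 1 → 6 → 0 = 30 m.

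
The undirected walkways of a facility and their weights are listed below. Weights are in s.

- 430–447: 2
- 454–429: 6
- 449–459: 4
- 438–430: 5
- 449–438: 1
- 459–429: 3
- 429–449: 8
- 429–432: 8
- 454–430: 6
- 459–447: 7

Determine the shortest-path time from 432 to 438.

16 s

Candidate routes:
432 - 429 - 454 - 430 - 438: 8+6+6+5 = 25
432 - 429 - 459 - 449 - 438: 8+3+4+1 = 16
432 - 429 - 459 - 447 - 430 - 438: 8+3+7+2+5 = 25
432 - 429 - 449 - 438: 8+8+1 = 17
The minimum is 16 s via 432 - 429 - 459 - 449 - 438.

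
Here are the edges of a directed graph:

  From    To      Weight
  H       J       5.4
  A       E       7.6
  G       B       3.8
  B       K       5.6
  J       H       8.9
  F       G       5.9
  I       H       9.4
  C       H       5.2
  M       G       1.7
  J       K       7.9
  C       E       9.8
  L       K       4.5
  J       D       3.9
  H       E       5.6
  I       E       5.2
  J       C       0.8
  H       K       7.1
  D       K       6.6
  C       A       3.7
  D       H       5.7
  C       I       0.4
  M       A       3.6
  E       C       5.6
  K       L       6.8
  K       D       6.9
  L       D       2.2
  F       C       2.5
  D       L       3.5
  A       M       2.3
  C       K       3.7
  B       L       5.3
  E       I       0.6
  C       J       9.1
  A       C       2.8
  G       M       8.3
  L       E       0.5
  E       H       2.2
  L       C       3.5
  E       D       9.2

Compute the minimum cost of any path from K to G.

18

Settle nodes by increasing distance from K:
K: 0
L: 6.8  (via K)
D: 6.9  (via K)
E: 7.3  (via L)
I: 7.9  (via E)
H: 9.5  (via E)
C: 10.3  (via L)
A: 14  (via C)
J: 14.9  (via H)
M: 16.3  (via A)
G: 18  (via M)
Shortest route: K–L–C–A–M–G = 18.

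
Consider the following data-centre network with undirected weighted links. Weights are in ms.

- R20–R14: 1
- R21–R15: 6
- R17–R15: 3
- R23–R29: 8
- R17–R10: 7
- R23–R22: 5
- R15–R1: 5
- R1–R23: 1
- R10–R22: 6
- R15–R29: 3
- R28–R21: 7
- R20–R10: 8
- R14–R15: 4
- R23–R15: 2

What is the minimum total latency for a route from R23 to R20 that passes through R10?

19 ms

Shortest R23→R10: R23–R22–R10 = 11
Shortest R10→R20: R10–R20 = 8
Total via R10: 11 + 8 = 19 ms.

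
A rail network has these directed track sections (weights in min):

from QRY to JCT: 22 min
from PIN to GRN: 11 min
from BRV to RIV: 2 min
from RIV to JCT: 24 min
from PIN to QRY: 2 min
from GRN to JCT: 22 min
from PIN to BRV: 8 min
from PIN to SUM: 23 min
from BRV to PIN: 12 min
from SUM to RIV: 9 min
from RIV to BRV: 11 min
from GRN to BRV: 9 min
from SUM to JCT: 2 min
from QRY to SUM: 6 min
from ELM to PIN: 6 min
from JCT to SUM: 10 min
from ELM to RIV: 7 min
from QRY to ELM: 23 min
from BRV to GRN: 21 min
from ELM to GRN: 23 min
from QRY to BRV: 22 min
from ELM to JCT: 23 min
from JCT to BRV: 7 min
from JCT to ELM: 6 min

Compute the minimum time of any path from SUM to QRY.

16 min

Running Dijkstra from SUM:
SUM: 0
JCT: 2  (via SUM)
ELM: 8  (via JCT)
BRV: 9  (via JCT)
RIV: 9  (via SUM)
PIN: 14  (via ELM)
QRY: 16  (via PIN)
Shortest route: SUM–JCT–ELM–PIN–QRY = 16 min.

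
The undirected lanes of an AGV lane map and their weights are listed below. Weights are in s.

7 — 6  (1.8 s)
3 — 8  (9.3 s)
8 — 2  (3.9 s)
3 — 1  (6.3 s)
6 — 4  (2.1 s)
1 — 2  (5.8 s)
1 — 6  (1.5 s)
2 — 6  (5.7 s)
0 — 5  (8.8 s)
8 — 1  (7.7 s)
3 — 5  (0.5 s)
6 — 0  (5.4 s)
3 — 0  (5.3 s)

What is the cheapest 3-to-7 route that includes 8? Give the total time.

Shortest 3→8: 3–8 = 9.3
Shortest 8→7: 8–1–6–7 = 11
Total via 8: 9.3 + 11 = 20.3 s.

20.3 s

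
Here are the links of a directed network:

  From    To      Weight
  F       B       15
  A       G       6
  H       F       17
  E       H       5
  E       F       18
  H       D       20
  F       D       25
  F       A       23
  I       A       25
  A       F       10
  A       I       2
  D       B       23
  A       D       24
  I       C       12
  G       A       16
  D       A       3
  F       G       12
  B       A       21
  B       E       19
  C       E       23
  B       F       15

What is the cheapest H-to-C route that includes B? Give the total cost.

67

Shortest H→B: H → F → B = 32
Best B to C: B → A → I → C costing 35
Total via B: 32 + 35 = 67.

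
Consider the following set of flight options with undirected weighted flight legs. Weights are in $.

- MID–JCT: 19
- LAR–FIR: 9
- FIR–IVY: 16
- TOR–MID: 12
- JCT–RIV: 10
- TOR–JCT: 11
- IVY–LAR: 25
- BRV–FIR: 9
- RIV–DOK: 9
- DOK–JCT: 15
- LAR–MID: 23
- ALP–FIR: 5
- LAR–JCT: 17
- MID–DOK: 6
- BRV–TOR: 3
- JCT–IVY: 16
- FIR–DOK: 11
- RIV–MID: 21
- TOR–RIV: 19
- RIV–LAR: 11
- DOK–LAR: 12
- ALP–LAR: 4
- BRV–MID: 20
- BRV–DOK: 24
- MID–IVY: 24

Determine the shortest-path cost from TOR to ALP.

Running Dijkstra from TOR:
TOR: 0
BRV: 3  (via TOR)
JCT: 11  (via TOR)
MID: 12  (via TOR)
FIR: 12  (via BRV)
ALP: 17  (via FIR)
Shortest route: TOR–BRV–FIR–ALP = $17.

$17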